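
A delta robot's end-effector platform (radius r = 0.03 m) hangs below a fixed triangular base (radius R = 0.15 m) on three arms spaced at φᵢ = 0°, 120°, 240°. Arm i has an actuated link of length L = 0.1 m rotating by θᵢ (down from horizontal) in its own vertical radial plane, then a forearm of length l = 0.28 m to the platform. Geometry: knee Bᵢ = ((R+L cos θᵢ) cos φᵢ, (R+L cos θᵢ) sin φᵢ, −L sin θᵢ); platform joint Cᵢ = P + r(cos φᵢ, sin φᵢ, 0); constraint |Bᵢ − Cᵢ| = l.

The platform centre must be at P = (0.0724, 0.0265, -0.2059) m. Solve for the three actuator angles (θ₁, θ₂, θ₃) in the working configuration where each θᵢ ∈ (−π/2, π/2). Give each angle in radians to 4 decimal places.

φ1=0.0° → target in arm frame (0.0724, 0.0265)
  A cos θ + B sin θ = C:  0.0476·cos θ + -0.2059·sin θ = 0.1152
  θ1 = atan2(B,A) + arccos(C/0.2113) = -0.3493
arm 2 (φ=120.0°): x'=-0.0133, y'=-0.0760
  A cos θ + B sin θ = C:  0.1333·cos θ + -0.2059·sin θ = 0.0124
  θ2 = atan2(B,A) + arccos(C/0.2453) = 0.5238
φ3=240.0° → target in arm frame (-0.0591, 0.0495)
  e−x'=0.1791;  (l²−L²−(e−x')²−y'²−z²)/2L = -0.0427
  γ=atan2(-0.2059,0.1791)=-0.8548;  ψ=arccos(-0.1564)=1.7278;  θ3=γ+ψ≈0.8730

θ₁ = -0.3493, θ₂ = 0.5238, θ₃ = 0.8730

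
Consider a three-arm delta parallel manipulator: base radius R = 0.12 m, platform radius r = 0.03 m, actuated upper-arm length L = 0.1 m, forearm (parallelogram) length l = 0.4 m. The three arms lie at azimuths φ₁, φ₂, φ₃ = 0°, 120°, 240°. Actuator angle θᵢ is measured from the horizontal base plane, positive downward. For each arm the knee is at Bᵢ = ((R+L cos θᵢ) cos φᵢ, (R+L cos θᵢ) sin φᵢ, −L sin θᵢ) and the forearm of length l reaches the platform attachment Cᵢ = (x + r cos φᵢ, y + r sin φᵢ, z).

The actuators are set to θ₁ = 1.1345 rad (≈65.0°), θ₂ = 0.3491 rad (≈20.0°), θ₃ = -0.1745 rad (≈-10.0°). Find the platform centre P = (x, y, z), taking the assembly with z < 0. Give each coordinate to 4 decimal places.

(-0.1538, -0.0584, -0.3640)

φ1=0.0°: virtual centre (0.1323, 0.0000, -0.0906), radius l
O2 = (0.1840·cos120.0°, 0.1840·sin120.0°, -0.0342) = (-0.0920, 0.1593, -0.0342)
φ3=240.0°: virtual centre (-0.0942, -0.1632, 0.0174), radius l
eliminate P² terms by subtracting sphere 1 from 2 and 3
plane₁₂: -0.4485x+0.3186y+0.1129z = 0.0093
Cramer: x(z) = -0.0215+0.3634z;  y(z) = -0.0011+0.1573z
quadratic in z: (1.1568)z²+(0.0691)z+(-0.1281)=0, √Δ=0.7731 → z ∈ {-0.3640, 0.3043}; z = -0.3640 (taking z<0)
x = -0.1538, y = -0.0584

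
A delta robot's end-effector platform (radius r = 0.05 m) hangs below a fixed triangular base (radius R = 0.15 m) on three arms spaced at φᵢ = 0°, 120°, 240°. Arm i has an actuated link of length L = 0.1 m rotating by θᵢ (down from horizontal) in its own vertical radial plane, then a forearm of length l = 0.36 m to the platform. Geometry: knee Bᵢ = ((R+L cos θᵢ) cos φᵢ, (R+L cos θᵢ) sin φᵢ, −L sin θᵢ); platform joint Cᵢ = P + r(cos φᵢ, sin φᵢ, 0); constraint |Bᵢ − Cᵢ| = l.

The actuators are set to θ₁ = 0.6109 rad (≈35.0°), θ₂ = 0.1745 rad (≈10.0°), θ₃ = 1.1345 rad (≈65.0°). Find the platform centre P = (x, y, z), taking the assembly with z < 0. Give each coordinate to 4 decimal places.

φ1=0.0°: virtual centre (0.1819, 0.0000, -0.0574), radius l
S2 = (0.1985·cos120.0°, 0.1985·sin120.0°, -0.0174) = (-0.0992, 0.1719, -0.0174)
φ3=240.0°: virtual centre (-0.0711, -0.1232, -0.0906), radius l
|S₂|²−|S₁|² = 0.0033;  |S₃|²−|S₁|² = -0.0079
[-0.5623 0.3438 0.0800]·P = 0.0033;  [-0.5061 -0.2464 -0.0665]·P = -0.0079
Cramer: x(z) = 0.0061-0.0101z;  y(z) = 0.0196-0.2493z
into |P−S₁|² = l²: 1.0622z² + 0.1085z + -0.0950 = 0;  Δ = 0.4155;  z = -0.3545 or 0.2523 → z<0 root = -0.3545
x = 0.0097, y = 0.1080

(0.0097, 0.1080, -0.3545)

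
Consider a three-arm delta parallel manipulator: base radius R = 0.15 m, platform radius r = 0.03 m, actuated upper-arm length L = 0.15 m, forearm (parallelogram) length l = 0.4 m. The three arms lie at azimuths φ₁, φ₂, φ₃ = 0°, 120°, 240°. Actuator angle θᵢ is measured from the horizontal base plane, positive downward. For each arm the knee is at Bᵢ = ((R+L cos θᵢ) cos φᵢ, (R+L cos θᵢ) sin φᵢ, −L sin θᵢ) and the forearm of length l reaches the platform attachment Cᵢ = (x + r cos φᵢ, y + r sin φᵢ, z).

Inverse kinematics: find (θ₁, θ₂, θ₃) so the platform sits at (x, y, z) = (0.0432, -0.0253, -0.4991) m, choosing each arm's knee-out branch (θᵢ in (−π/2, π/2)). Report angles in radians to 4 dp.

φ1=0.0° → target in arm frame (0.0432, -0.0253)
  e−x'=0.0768;  (l²−L²−(e−x')²−y'²−z²)/2L = -0.3938
  √(A²+B²)=0.5050;  θ1 = -1.4181+2.4652 ≈ 1.0471
rotate P by −φ2: (-0.0435, -0.0248, -0.4991)
  A cos θ + B sin θ = C:  0.1635·cos θ + -0.4991·sin θ = -0.4632
  γ=atan2(-0.4991,0.1635)=-1.2542;  ψ=arccos(-0.8819)=2.6506;  θ2=γ+ψ≈1.3964
rotate P by −φ3: (0.0003, 0.0501, -0.4991)
  A=0.1197, B=-0.4991, C=(l²−L²−A²−y'²−z²)/(2L)=-0.4281
  √(A²+B²)=0.5133;  θ3 = -1.3354+2.5573 ≈ 1.2219

θ₁ = 1.0471, θ₂ = 1.3964, θ₃ = 1.2219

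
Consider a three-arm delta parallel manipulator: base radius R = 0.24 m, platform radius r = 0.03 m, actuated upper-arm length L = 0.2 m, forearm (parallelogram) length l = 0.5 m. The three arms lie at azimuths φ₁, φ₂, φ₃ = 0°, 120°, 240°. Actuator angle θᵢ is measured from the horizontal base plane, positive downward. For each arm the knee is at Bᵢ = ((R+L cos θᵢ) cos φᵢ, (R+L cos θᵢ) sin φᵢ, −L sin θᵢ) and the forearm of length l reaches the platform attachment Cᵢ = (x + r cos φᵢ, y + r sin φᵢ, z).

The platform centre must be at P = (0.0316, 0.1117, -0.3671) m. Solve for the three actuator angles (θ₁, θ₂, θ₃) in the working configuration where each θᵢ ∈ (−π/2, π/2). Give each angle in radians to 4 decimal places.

rotate P by −φ1: (0.0316, 0.1117, -0.3671)
  e−x'=0.1784;  (l²−L²−(e−x')²−y'²−z²)/2L = 0.0773
  γ=atan2(-0.3671,0.1784)=-1.1184;  ψ=arccos(0.1895)=1.3802;  θ1=γ+ψ≈0.2617
rotate P by −φ2: (0.0809, -0.0832, -0.3671)
  A=0.1291, B=-0.3671, C=(l²−L²−A²−y'²−z²)/(2L)=0.1291
  γ=atan2(-0.3671,0.1291)=-1.2327;  ψ=arccos(0.3319)=1.2325;  θ2=γ+ψ≈-0.0002
φ3=240.0° → target in arm frame (-0.1125, -0.0285)
  A=0.3225, B=-0.3671, C=(l²−L²−A²−y'²−z²)/(2L)=-0.0740
  γ=atan2(-0.3671,0.3225)=-0.8499;  ψ=arccos(-0.1514)=1.7228;  θ3=γ+ψ≈0.8729

θ₁ = 0.2617, θ₂ = -0.0002, θ₃ = 0.8729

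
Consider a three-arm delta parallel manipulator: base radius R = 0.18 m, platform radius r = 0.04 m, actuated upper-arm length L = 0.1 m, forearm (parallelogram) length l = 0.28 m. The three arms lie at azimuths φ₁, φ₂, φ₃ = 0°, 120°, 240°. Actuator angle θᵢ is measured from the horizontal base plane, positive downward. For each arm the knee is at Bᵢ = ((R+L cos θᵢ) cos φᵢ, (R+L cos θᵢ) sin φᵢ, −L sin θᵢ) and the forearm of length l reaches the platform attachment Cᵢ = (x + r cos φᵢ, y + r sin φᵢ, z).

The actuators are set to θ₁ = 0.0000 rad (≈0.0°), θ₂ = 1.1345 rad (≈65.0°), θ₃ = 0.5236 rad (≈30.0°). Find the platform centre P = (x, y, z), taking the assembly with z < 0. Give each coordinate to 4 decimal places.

(0.0602, -0.0454, -0.2098)

φ1=0.0°: virtual centre (0.2400, 0.0000, 0.0000), radius l
φ2=120.0°: virtual centre (-0.0911, 0.1578, -0.0906), radius l
arm 3 at φ=240.0°: ρ3 = 0.2266;  O3 = (-0.1133, -0.1962, -0.0500)
subtract pairs → two planes through P
[-0.6623 0.3157 -0.1813]·P = -0.0162;  [-0.7066 -0.3925 -0.1000]·P = -0.0038
det = 0.4830;  x = 0.0156+-0.2127z,  y = -0.0185+0.1281z
into |P−O₁|² = l²: 1.0616z² + 0.0907z + -0.0277 = 0;  Δ = 0.1258;  z = -0.2098 or 0.1244 → z<0 root = -0.2098
x = 0.0602, y = -0.0454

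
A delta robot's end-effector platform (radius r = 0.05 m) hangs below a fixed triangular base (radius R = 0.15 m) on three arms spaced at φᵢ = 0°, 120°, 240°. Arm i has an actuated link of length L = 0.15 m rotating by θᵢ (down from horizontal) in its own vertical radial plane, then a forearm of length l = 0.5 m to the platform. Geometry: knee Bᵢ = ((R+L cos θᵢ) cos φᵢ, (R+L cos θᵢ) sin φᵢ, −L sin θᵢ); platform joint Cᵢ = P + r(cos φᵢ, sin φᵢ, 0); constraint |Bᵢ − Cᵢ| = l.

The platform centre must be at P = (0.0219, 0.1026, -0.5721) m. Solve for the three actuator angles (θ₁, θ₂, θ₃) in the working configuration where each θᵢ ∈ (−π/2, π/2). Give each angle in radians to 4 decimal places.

φ1=0.0° → target in arm frame (0.0219, 0.1026)
  e−x'=0.0781;  (l²−L²−(e−x')²−y'²−z²)/2L = -0.3881
  θ1 = atan2(B,A) + arccos(C/0.5774) = 0.8727
arm 2 (φ=120.0°): x'=0.0779, y'=-0.0703
  e−x'=0.0221;  (l²−L²−(e−x')²−y'²−z²)/2L = -0.3507
  √(A²+B²)=0.5725;  θ2 = -1.5322+2.2302 ≈ 0.6980
arm 3 (φ=240.0°): x'=-0.0998, y'=-0.0323
  e−x'=0.1998;  (l²−L²−(e−x')²−y'²−z²)/2L = -0.4692
  √(A²+B²)=0.6060;  θ3 = -1.2348+2.4564 ≈ 1.2216

θ₁ = 0.8727, θ₂ = 0.6980, θ₃ = 1.2216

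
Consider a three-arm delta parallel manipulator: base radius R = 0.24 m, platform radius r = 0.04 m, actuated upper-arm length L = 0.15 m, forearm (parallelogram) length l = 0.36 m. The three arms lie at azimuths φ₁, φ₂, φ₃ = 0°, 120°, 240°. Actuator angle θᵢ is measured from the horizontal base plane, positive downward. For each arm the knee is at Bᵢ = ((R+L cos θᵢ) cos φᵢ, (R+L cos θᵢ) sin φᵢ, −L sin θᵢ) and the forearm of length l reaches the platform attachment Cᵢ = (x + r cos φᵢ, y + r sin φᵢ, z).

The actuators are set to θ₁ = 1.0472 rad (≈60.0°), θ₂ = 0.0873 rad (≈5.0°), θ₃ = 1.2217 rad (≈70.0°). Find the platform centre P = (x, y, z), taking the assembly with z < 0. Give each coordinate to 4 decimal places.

arm 1 at φ=0.0°: e+L cos θ1 = 0.2750;  O1 = (0.2750, 0.0000, -0.1299)
O2 = (0.3494·cos120.0°, 0.3494·sin120.0°, -0.0131) = (-0.1747, 0.3026, -0.0131)
O3 = (0.2513·cos240.0°, 0.2513·sin240.0°, -0.1410) = (-0.1257, -0.2176, -0.1410)
subtract pairs → two planes through P
linear system: -0.8994x+0.6052y = 0.0298−0.2337z; -0.8013x+-0.4353y = -0.0095−-0.0221z
det = 0.8765;  x = -0.0082+0.1008z,  y = 0.0369+-0.2363z
into |P−O₁|² = l²: 1.0660z² + 0.1853z + -0.0311 = 0;  Δ = 0.1671;  z = -0.2786 or 0.1048 → z<0 root = -0.2786
x = -0.0363, y = 0.1028

(-0.0363, 0.1028, -0.2786)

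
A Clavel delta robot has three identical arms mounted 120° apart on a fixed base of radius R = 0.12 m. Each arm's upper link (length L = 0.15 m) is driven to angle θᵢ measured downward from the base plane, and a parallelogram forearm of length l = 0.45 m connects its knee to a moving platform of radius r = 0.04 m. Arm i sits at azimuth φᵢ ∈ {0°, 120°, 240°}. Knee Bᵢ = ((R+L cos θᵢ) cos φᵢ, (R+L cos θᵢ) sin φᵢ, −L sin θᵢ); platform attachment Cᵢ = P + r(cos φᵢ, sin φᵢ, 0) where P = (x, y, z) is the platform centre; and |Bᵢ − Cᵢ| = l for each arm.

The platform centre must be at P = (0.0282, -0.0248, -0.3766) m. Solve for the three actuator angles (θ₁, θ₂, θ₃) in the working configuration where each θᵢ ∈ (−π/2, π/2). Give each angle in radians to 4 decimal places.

θ₁ = -0.1741, θ₂ = 0.0875, θ₃ = -0.0872

arm 1 (φ=0.0°): x'=0.0282, y'=-0.0248
  A=0.0518, B=-0.3766, C=(l²−L²−A²−y'²−z²)/(2L)=0.1162
  θ1 = atan2(B,A) + arccos(C/0.3801) = -0.1741
rotate P by −φ2: (-0.0356, -0.0120, -0.3766)
  A cos θ + B sin θ = C:  0.1156·cos θ + -0.3766·sin θ = 0.0822
  γ=atan2(-0.3766,0.1156)=-1.2730;  ψ=arccos(0.2087)=1.3605;  θ2=γ+ψ≈0.0875
rotate P by −φ3: (0.0074, 0.0368, -0.3766)
  A=0.0726, B=-0.3766, C=(l²−L²−A²−y'²−z²)/(2L)=0.1051
  γ=atan2(-0.3766,0.0726)=-1.3803;  ψ=arccos(0.2741)=1.2931;  θ3=γ+ψ≈-0.0872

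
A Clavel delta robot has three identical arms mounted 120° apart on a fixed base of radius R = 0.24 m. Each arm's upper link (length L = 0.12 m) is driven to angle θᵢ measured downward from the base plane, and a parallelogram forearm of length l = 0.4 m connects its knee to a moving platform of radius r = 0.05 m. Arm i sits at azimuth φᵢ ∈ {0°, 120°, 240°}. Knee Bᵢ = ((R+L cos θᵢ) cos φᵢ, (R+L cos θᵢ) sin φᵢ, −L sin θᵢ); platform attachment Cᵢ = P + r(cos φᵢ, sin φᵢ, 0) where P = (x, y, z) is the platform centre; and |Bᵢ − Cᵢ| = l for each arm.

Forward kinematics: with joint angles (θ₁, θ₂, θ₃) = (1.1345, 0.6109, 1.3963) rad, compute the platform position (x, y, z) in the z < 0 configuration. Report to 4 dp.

(-0.0143, 0.0792, -0.4066)

centre 1 = (0.2407·cos0.0°, 0.2407·sin0.0°, -0.1088) = (0.2407, 0.0000, -0.1088)
centre 2 = (0.2883·cos120.0°, 0.2883·sin120.0°, -0.0688) = (-0.1441, 0.2497, -0.0688)
φ3=240.0°: virtual centre (-0.1054, -0.1826, -0.1182), radius l
|centre ₂|²−|centre ₁|² = 0.0181;  |centre ₃|²−|centre ₁|² = -0.0114
plane₁₂: -0.7697x+0.4993y+0.0799z = 0.0181
Cramer: x(z) = -0.0015+0.0315z;  y(z) = 0.0339-0.1113z
quadratic in z: (1.0134)z²+(0.1947)z+(-0.0884)=0, √Δ=0.6293 → z ∈ {-0.4066, 0.2145}; z = -0.4066 (taking z<0)
x = -0.0143, y = 0.0792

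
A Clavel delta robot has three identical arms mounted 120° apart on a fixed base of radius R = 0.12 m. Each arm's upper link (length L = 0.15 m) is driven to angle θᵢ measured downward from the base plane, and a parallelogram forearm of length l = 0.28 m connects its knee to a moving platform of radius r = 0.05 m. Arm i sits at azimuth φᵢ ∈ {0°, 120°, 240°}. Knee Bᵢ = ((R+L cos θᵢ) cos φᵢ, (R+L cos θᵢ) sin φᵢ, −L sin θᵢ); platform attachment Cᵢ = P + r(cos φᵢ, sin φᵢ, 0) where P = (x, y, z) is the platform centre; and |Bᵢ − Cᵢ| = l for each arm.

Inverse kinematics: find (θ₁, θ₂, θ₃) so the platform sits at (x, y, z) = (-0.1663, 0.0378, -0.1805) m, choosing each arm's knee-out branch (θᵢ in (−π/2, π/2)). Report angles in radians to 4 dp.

θ₁ = 1.3089, θ₂ = -0.3486, θ₃ = 0.1744

rotate P by −φ1: (-0.1663, 0.0378, -0.1805)
  e−x'=0.2363;  (l²−L²−(e−x')²−y'²−z²)/2L = -0.1132
  θ1 = atan2(B,A) + arccos(C/0.2974) = 1.3089
φ2=120.0° → target in arm frame (0.1159, 0.1251)
  A=-0.0459, B=-0.1805, C=(l²−L²−A²−y'²−z²)/(2L)=0.0185
  √(A²+B²)=0.1862;  θ2 = -1.8197+1.4711 ≈ -0.3486
arm 3 (φ=240.0°): x'=0.0504, y'=-0.1629
  A=0.0196, B=-0.1805, C=(l²−L²−A²−y'²−z²)/(2L)=-0.0120
  θ3 = atan2(B,A) + arccos(C/0.1816) = 0.1744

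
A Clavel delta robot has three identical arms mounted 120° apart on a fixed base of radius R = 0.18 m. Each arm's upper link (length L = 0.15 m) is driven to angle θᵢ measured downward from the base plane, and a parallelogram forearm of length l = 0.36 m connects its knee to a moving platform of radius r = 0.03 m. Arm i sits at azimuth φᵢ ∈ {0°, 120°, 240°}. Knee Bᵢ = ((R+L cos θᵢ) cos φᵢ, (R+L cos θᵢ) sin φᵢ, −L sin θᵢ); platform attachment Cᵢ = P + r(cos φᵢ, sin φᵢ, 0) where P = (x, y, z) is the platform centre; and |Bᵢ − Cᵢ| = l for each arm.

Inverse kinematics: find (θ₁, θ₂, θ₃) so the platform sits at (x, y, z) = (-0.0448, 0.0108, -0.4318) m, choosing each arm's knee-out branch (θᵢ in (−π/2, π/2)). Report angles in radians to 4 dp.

θ₁ = 1.3962, θ₂ = 1.0472, θ₃ = 1.1347

arm 1 (φ=0.0°): x'=-0.0448, y'=0.0108
  A=0.1948, B=-0.4318, C=(l²−L²−A²−y'²−z²)/(2L)=-0.3914
  γ=atan2(-0.4318,0.1948)=-1.1470;  ψ=arccos(-0.8262)=2.5431;  θ1=γ+ψ≈1.3962
φ2=120.0° → target in arm frame (0.0318, 0.0334)
  A cos θ + B sin θ = C:  0.1182·cos θ + -0.4318·sin θ = -0.3148
  √(A²+B²)=0.4477;  θ2 = -1.3035+2.3507 ≈ 1.0472
arm 3 (φ=240.0°): x'=0.0130, y'=-0.0442
  A cos θ + B sin θ = C:  0.1370·cos θ + -0.4318·sin θ = -0.3335
  θ3 = atan2(B,A) + arccos(C/0.4530) = 1.1347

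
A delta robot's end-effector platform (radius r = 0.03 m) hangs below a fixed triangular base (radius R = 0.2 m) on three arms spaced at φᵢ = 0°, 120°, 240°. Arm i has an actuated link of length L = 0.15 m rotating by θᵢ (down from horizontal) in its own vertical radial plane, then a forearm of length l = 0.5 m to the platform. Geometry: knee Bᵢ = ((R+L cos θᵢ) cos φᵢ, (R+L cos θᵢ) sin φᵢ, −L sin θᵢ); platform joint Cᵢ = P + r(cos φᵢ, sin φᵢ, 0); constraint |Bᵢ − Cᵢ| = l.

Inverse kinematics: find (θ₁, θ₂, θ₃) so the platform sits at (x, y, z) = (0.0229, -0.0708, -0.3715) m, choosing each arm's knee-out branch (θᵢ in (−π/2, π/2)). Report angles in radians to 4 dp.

arm 1 (φ=0.0°): x'=0.0229, y'=-0.0708
  e−x'=0.1471;  (l²−L²−(e−x')²−y'²−z²)/2L = 0.2095
  √(A²+B²)=0.3996;  θ1 = -1.1938+1.0190 ≈ -0.1748
rotate P by −φ2: (-0.0728, 0.0156, -0.3715)
  A=0.2428, B=-0.3715, C=(l²−L²−A²−y'²−z²)/(2L)=0.1010
  γ=atan2(-0.3715,0.2428)=-0.9920;  ψ=arccos(0.2277)=1.3411;  θ2=γ+ψ≈0.3491
φ3=240.0° → target in arm frame (0.0499, 0.0552)
  A=0.1201, B=-0.3715, C=(l²−L²−A²−y'²−z²)/(2L)=0.2400
  θ3 = atan2(B,A) + arccos(C/0.3904) = -0.3493

θ₁ = -0.1748, θ₂ = 0.3491, θ₃ = -0.3493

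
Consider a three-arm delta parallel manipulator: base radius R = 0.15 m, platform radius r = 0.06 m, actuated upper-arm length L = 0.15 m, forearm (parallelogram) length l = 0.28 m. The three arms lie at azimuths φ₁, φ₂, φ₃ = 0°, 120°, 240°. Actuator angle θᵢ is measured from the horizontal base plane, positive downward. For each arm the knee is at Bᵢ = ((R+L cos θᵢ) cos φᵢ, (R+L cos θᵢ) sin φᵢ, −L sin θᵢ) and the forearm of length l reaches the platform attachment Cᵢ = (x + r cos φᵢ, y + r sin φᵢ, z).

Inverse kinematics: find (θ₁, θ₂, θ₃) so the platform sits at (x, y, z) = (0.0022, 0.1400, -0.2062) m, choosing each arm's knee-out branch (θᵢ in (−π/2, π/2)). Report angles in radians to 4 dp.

θ₁ = 0.6112, θ₂ = -0.2622, θ₃ = 1.2218

φ1=0.0° → target in arm frame (0.0022, 0.1400)
  A=0.0878, B=-0.2062, C=(l²−L²−A²−y'²−z²)/(2L)=-0.0464
  γ=atan2(-0.2062,0.0878)=-1.1682;  ψ=arccos(-0.2071)=1.7795;  θ1=γ+ψ≈0.6112
rotate P by −φ2: (0.1201, -0.0719, -0.2062)
  A cos θ + B sin θ = C:  -0.0301·cos θ + -0.2062·sin θ = 0.0243
  √(A²+B²)=0.2084;  θ2 = -1.7160+1.4537 ≈ -0.2622
φ3=240.0° → target in arm frame (-0.1223, -0.0681)
  A=0.2123, B=-0.2062, C=(l²−L²−A²−y'²−z²)/(2L)=-0.1212
  √(A²+B²)=0.2960;  θ3 = -0.7707+1.9925 ≈ 1.2218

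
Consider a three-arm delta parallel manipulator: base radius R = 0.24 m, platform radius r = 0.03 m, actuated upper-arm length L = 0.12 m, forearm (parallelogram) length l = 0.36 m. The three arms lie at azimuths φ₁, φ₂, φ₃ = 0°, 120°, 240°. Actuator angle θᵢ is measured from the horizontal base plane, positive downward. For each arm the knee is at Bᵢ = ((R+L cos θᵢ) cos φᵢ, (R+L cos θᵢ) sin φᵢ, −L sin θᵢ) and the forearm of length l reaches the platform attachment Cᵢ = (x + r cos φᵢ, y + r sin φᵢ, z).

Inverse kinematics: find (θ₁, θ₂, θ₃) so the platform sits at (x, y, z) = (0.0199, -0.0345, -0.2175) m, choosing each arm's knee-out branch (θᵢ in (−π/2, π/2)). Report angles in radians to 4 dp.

θ₁ = 0.2617, θ₂ = 0.7855, θ₃ = 0.2614

rotate P by −φ1: (0.0199, -0.0345, -0.2175)
  A=0.1901, B=-0.2175, C=(l²−L²−A²−y'²−z²)/(2L)=0.1274
  γ=atan2(-0.2175,0.1901)=-0.8525;  ψ=arccos(0.4409)=1.1142;  θ1=γ+ψ≈0.2617
arm 2 (φ=120.0°): x'=-0.0398, y'=0.0000
  e−x'=0.2498;  (l²−L²−(e−x')²−y'²−z²)/2L = 0.0228
  √(A²+B²)=0.3312;  θ2 = -0.7163+1.5018 ≈ 0.7855
rotate P by −φ3: (0.0199, 0.0345, -0.2175)
  A cos θ + B sin θ = C:  0.1901·cos θ + -0.2175·sin θ = 0.1274
  √(A²+B²)=0.2888;  θ3 = -0.8526+1.1140 ≈ 0.2614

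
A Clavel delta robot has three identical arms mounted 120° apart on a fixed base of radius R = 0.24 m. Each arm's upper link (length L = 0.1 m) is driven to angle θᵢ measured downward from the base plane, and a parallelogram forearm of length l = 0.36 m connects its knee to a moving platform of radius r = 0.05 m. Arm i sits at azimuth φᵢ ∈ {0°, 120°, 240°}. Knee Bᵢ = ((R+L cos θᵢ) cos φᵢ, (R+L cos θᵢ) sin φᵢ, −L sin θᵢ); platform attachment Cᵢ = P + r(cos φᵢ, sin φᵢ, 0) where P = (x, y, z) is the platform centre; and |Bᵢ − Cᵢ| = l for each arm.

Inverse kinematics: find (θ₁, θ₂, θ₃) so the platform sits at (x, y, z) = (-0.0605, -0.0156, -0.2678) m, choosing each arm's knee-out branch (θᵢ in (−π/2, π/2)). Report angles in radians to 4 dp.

rotate P by −φ1: (-0.0605, -0.0156, -0.2678)
  A cos θ + B sin θ = C:  0.2505·cos θ + -0.2678·sin θ = -0.0756
  √(A²+B²)=0.3667;  θ1 = -0.8188+1.7783 ≈ 0.9596
arm 2 (φ=120.0°): x'=0.0167, y'=0.0602
  A=0.1733, B=-0.2678, C=(l²−L²−A²−y'²−z²)/(2L)=0.0712
  √(A²+B²)=0.3190;  θ2 = -0.9966+1.3457 ≈ 0.3491
φ3=240.0° → target in arm frame (0.0438, -0.0446)
  A cos θ + B sin θ = C:  0.1462·cos θ + -0.2678·sin θ = 0.1225
  γ=atan2(-0.2678,0.1462)=-1.0710;  ψ=arccos(0.4016)=1.1575;  θ3=γ+ψ≈0.0866

θ₁ = 0.9596, θ₂ = 0.3491, θ₃ = 0.0866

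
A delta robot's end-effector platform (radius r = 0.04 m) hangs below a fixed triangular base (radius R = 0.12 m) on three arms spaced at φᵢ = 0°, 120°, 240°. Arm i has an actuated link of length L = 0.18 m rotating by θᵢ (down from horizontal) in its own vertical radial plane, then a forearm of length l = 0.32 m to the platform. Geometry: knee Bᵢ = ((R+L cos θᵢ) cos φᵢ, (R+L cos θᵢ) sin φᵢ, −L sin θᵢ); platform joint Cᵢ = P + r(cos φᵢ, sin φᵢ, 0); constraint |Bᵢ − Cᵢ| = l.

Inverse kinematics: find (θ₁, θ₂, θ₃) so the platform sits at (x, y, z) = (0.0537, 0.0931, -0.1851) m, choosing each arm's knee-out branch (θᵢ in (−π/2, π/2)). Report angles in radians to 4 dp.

θ₁ = -0.2616, θ₂ = -0.2622, θ₃ = 0.7856

arm 1 (φ=0.0°): x'=0.0537, y'=0.0931
  A cos θ + B sin θ = C:  0.0263·cos θ + -0.1851·sin θ = 0.0733
  γ=atan2(-0.1851,0.0263)=-1.4297;  ψ=arccos(0.3919)=1.1681;  θ1=γ+ψ≈-0.2616
rotate P by −φ2: (0.0538, -0.0931, -0.1851)
  A=0.0262, B=-0.1851, C=(l²−L²−A²−y'²−z²)/(2L)=0.0733
  √(A²+B²)=0.1869;  θ2 = -1.4301+1.1678 ≈ -0.2622
arm 3 (φ=240.0°): x'=-0.1075, y'=0.0000
  A=0.1875, B=-0.1851, C=(l²−L²−A²−y'²−z²)/(2L)=0.0016
  √(A²+B²)=0.2635;  θ3 = -0.7790+1.5646 ≈ 0.7856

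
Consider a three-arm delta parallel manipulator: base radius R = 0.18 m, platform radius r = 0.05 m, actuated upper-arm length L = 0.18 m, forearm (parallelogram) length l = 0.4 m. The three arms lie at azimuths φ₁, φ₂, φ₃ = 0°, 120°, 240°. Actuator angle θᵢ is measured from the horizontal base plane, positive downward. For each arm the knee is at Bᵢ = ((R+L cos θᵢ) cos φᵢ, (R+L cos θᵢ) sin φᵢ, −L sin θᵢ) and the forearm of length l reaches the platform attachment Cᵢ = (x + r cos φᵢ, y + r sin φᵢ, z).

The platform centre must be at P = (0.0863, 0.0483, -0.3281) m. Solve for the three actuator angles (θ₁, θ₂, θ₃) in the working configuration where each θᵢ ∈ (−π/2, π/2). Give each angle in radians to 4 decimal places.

φ1=0.0° → target in arm frame (0.0863, 0.0483)
  A=0.0437, B=-0.3281, C=(l²−L²−A²−y'²−z²)/(2L)=0.0436
  √(A²+B²)=0.3310;  θ1 = -1.4384+1.4386 ≈ 0.0002
rotate P by −φ2: (-0.0013, -0.0989, -0.3281)
  A cos θ + B sin θ = C:  0.1313·cos θ + -0.3281·sin θ = -0.0196
  √(A²+B²)=0.3534;  θ2 = -1.1901+1.6264 ≈ 0.4363
arm 3 (φ=240.0°): x'=-0.0850, y'=0.0506
  A=0.2150, B=-0.3281, C=(l²−L²−A²−y'²−z²)/(2L)=-0.0801
  √(A²+B²)=0.3923;  θ3 = -0.9908+1.7764 ≈ 0.7856

θ₁ = 0.0002, θ₂ = 0.4363, θ₃ = 0.7856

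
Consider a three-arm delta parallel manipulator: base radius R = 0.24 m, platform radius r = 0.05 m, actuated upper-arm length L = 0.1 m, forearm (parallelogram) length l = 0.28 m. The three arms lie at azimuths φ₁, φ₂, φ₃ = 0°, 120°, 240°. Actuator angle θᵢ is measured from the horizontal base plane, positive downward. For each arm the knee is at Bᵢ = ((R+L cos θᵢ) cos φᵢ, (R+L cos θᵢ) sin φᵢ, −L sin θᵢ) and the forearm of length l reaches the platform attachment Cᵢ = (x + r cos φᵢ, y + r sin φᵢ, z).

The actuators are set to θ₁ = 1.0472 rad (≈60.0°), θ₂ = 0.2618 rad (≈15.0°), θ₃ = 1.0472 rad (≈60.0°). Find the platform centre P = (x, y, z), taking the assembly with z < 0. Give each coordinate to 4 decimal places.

arm 1 at φ=0.0°: (R−r)+L cos θ1 = 0.2400;  S1 = (0.2400, 0.0000, -0.0866)
φ2=120.0°: virtual centre (-0.1433, 0.2482, -0.0259), radius l
φ3=240.0°: virtual centre (-0.1200, -0.2078, -0.0866), radius l
eliminate P² terms by subtracting sphere 1 from 2 and 3
linear system: -0.7666x+0.4964y = 0.0177−0.1214z; -0.7200x+-0.4157y = 0.0000−0.0000z
det = 0.6761;  x = -0.0109+0.0747z,  y = 0.0189+-0.1293z
sphere 1 gives Az²+Bz+C=0 with A=1.0223, B=0.1309, C=-0.0076;  B²−4AC=0.0482;  roots -0.1714, 0.0434;  negative root z = -0.1714
x = -0.0237, y = 0.0410

(-0.0237, 0.0410, -0.1714)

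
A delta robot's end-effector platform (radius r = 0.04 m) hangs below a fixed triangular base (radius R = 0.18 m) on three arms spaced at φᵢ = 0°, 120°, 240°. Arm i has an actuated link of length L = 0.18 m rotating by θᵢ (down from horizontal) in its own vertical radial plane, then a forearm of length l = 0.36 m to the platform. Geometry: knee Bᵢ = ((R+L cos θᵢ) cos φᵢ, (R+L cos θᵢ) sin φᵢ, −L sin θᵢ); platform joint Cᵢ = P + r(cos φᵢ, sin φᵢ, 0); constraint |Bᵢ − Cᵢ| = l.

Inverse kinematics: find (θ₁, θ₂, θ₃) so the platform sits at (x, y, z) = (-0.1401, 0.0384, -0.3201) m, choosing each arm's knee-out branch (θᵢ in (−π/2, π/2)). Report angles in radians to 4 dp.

θ₁ = 1.3089, θ₂ = 0.2616, θ₃ = 0.6109

φ1=0.0° → target in arm frame (-0.1401, 0.0384)
  A cos θ + B sin θ = C:  0.2801·cos θ + -0.3201·sin θ = -0.2367
  γ=atan2(-0.3201,0.2801)=-0.8519;  ψ=arccos(-0.5564)=2.1608;  θ1=γ+ψ≈1.3089
φ2=120.0° → target in arm frame (0.1033, 0.1021)
  A=0.0367, B=-0.3201, C=(l²−L²−A²−y'²−z²)/(2L)=-0.0473
  γ=atan2(-0.3201,0.0367)=-1.4567;  ψ=arccos(-0.1469)=1.7182;  θ2=γ+ψ≈0.2616
arm 3 (φ=240.0°): x'=0.0368, y'=-0.1405
  A cos θ + B sin θ = C:  0.1032·cos θ + -0.3201·sin θ = -0.0991
  θ3 = atan2(B,A) + arccos(C/0.3363) = 0.6109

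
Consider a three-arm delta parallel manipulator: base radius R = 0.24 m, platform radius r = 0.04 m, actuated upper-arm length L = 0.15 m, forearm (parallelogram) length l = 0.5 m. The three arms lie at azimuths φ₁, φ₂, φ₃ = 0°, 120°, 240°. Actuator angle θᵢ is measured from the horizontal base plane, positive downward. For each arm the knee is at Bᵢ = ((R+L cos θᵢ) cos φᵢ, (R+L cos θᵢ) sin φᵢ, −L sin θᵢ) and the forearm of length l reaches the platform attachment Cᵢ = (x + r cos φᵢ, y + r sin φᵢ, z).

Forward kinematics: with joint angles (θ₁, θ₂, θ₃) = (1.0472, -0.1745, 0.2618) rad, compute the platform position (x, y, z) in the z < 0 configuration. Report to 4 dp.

(-0.1424, 0.0440, -0.4016)

φ1=0.0°: virtual centre (0.2750, 0.0000, -0.1299), radius l
centre 2 = (0.3477·cos120.0°, 0.3477·sin120.0°, 0.0260) = (-0.1739, 0.3011, 0.0260)
centre 3 = (0.3449·cos240.0°, 0.3449·sin240.0°, -0.0388) = (-0.1724, -0.2987, -0.0388)
eliminate P² terms by subtracting sphere 1 from 2 and 3
plane₁₂: -0.8977x+0.6023y+0.3119z = 0.0291
det = 1.0752;  x = -0.0318+0.2753z,  y = 0.0009+-0.1075z
sphere 1 gives Az²+Bz+C=0 with A=1.0874, B=0.0907, C=-0.1390;  B²−4AC=0.6127;  roots -0.4016, 0.3182;  negative root z = -0.4016
x = -0.1424, y = 0.0440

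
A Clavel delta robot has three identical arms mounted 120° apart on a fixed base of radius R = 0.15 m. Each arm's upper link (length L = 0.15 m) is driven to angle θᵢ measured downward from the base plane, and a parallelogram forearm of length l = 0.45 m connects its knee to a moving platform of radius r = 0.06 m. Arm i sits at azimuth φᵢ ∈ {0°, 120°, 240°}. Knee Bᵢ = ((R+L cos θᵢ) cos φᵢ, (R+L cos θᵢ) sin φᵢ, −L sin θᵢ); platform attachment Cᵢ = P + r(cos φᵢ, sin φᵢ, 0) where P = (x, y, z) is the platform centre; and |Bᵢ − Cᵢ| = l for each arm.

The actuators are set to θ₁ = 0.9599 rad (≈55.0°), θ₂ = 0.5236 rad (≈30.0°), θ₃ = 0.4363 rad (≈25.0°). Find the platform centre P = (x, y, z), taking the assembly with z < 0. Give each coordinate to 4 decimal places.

arm 1 at φ=0.0°: e+L cos θ1 = 0.1760;  O1 = (0.1760, 0.0000, -0.1229)
O2 = (0.2199·cos120.0°, 0.2199·sin120.0°, -0.0750) = (-0.1100, 0.1904, -0.0750)
arm 3 at φ=240.0°: e+L cos θ3 = 0.2259;  O3 = (-0.1130, -0.1957, -0.0634)
|O₂|²−|O₁|² = 0.0079;  |O₃|²−|O₁|² = 0.0090
plane₁₂: -0.5720x+0.3809y+0.0957z = 0.0079
det = 0.4440;  x = -0.0147+0.1864z,  y = -0.0013+0.0286z
sphere 1 gives Az²+Bz+C=0 with A=1.0356, B=0.1746, C=-0.1510;  B²−4AC=0.6561;  roots -0.4754, 0.3068;  negative root z = -0.4754
x = -0.1033, y = -0.0149

(-0.1033, -0.0149, -0.4754)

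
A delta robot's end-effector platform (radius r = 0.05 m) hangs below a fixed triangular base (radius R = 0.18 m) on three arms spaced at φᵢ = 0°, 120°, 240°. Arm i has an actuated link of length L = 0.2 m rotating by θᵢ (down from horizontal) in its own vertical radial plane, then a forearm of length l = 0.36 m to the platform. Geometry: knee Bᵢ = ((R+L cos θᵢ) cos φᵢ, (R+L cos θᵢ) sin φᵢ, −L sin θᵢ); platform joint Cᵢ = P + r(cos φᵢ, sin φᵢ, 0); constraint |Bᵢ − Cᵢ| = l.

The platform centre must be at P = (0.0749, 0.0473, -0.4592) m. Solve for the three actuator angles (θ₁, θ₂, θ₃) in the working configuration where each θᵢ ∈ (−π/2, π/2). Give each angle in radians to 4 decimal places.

rotate P by −φ1: (0.0749, 0.0473, -0.4592)
  A cos θ + B sin θ = C:  0.0551·cos θ + -0.4592·sin θ = -0.3163
  γ=atan2(-0.4592,0.0551)=-1.4514;  ψ=arccos(-0.6840)=2.3240;  θ1=γ+ψ≈0.8726
rotate P by −φ2: (0.0035, -0.0885, -0.4592)
  A=0.1265, B=-0.4592, C=(l²−L²−A²−y'²−z²)/(2L)=-0.3627
  γ=atan2(-0.4592,0.1265)=-1.3020;  ψ=arccos(-0.7616)=2.4366;  θ2=γ+ψ≈1.1345
arm 3 (φ=240.0°): x'=-0.0784, y'=0.0412
  e−x'=0.2084;  (l²−L²−(e−x')²−y'²−z²)/2L = -0.4160
  γ=atan2(-0.4592,0.2084)=-1.1447;  ψ=arccos(-0.8249)=2.5409;  θ3=γ+ψ≈1.3961

θ₁ = 0.8726, θ₂ = 1.1345, θ₃ = 1.3961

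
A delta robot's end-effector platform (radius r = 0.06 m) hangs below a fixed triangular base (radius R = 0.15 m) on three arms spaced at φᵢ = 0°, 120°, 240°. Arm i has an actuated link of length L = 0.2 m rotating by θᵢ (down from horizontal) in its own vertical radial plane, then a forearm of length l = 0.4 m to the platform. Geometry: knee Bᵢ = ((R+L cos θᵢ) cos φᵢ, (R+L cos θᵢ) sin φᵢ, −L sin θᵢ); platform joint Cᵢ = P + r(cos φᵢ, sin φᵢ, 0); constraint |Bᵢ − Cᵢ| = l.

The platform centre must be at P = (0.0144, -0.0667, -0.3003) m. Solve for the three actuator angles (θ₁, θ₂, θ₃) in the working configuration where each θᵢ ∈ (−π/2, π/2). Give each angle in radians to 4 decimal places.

rotate P by −φ1: (0.0144, -0.0667, -0.3003)
  e−x'=0.0756;  (l²−L²−(e−x')²−y'²−z²)/2L = 0.0491
  √(A²+B²)=0.3097;  θ1 = -1.3242+1.4114 ≈ 0.0873
φ2=120.0° → target in arm frame (-0.0650, 0.0209)
  A=0.1550, B=-0.3003, C=(l²−L²−A²−y'²−z²)/(2L)=0.0134
  θ2 = atan2(B,A) + arccos(C/0.3379) = 0.4367
rotate P by −φ3: (0.0506, 0.0458, -0.3003)
  A cos θ + B sin θ = C:  0.0394·cos θ + -0.3003·sin θ = 0.0654
  √(A²+B²)=0.3029;  θ3 = -1.4402+1.3531 ≈ -0.0871

θ₁ = 0.0873, θ₂ = 0.4367, θ₃ = -0.0871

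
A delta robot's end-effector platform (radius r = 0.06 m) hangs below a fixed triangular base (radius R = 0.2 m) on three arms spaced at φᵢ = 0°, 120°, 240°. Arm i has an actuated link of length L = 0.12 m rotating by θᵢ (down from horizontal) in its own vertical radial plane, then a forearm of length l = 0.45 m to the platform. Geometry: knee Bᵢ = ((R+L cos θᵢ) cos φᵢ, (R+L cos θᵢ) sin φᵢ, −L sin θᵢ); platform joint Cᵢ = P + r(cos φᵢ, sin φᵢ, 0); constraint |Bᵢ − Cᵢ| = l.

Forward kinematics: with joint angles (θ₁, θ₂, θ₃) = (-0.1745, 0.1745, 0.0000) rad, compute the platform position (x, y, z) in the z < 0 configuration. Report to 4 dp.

arm 1 at φ=0.0°: (R−r)+L cos θ1 = 0.2582;  S1 = (0.2582, 0.0000, 0.0208)
S2 = (0.2582·cos120.0°, 0.2582·sin120.0°, -0.0208) = (-0.1291, 0.2236, -0.0208)
arm 3 at φ=240.0°: (R−r)+L cos θ3 = 0.2600;  S3 = (-0.1300, -0.2252, 0.0000)
subtract pairs → two planes through P
plane₁₂: -0.7745x+0.4472y+-0.0833z = 0.0000
det = 0.6960;  x = -0.0003+-0.0807z,  y = -0.0006+0.0466z
into |P−S₁|² = l²: 1.0087z² + 0.0000z + -0.1352 = 0;  Δ = 0.5457;  z = -0.3662 or 0.3662 → z<0 root = -0.3662
x = 0.0292, y = -0.0176

(0.0292, -0.0176, -0.3662)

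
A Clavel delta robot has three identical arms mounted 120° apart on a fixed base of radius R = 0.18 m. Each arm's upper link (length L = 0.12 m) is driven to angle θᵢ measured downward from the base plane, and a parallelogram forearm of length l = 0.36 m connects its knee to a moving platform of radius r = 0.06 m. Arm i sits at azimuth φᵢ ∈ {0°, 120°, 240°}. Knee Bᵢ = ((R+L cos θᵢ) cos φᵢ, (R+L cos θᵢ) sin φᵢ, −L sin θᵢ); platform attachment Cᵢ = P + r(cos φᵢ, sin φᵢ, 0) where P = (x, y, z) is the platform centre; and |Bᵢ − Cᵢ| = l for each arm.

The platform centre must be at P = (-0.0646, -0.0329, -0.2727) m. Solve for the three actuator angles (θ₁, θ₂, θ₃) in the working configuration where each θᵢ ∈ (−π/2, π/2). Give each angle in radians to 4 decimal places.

arm 1 (φ=0.0°): x'=-0.0646, y'=-0.0329
  A cos θ + B sin θ = C:  0.1846·cos θ + -0.2727·sin θ = 0.0236
  √(A²+B²)=0.3293;  θ1 = -0.9757+1.4989 ≈ 0.5232
rotate P by −φ2: (0.0038, 0.0724, -0.2727)
  e−x'=0.1162;  (l²−L²−(e−x')²−y'²−z²)/2L = 0.0921
  θ2 = atan2(B,A) + arccos(C/0.2964) = 0.0870
rotate P by −φ3: (0.0608, -0.0395, -0.2727)
  e−x'=0.0592;  (l²−L²−(e−x')²−y'²−z²)/2L = 0.1490
  θ3 = atan2(B,A) + arccos(C/0.2791) = -0.3496

θ₁ = 0.5232, θ₂ = 0.0870, θ₃ = -0.3496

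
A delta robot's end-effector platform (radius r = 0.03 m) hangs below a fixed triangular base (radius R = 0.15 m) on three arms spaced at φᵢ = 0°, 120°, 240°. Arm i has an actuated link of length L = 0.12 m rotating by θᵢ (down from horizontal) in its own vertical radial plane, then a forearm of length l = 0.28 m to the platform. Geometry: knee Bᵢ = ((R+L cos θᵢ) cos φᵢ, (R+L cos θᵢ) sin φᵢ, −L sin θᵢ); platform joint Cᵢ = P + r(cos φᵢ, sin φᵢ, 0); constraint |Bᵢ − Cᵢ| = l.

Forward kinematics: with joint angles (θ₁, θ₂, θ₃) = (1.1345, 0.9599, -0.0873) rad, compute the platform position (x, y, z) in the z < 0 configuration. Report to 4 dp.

arm 1 at φ=0.0°: e+L cos θ1 = 0.1707;  O1 = (0.1707, 0.0000, -0.1088)
arm 2 at φ=120.0°: e+L cos θ2 = 0.1888;  O2 = (-0.0944, 0.1635, -0.0983)
arm 3 at φ=240.0°: e+L cos θ3 = 0.2395;  O3 = (-0.1198, -0.2075, 0.0105)
|O₂|²−|O₁|² = 0.0043;  |O₃|²−|O₁|² = 0.0165
linear system: -0.5303x+0.3271y = 0.0043−0.0209z; -0.5810x+-0.4149y = 0.0165−0.2384z
Cramer: x(z) = -0.0176+0.2114z;  y(z) = -0.0152+0.2787z
into |P−O₁|² = l²: 1.1224z² + 0.1294z + -0.0309 = 0;  Δ = 0.1554;  z = -0.2333 or 0.1180 → z<0 root = -0.2333
x = -0.0669, y = -0.0802

(-0.0669, -0.0802, -0.2333)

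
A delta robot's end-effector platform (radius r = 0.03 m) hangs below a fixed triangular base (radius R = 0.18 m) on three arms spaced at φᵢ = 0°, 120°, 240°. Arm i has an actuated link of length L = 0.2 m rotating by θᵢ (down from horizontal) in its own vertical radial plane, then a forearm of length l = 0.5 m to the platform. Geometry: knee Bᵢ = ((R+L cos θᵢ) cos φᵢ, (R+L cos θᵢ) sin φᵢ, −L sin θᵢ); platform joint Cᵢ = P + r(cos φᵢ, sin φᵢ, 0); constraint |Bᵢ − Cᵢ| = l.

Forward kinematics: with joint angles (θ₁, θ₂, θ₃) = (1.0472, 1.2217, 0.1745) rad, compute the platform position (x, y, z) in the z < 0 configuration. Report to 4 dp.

φ1=0.0°: virtual centre (0.2500, 0.0000, -0.1732), radius l
φ2=120.0°: virtual centre (-0.1092, 0.1891, -0.1879), radius l
φ3=240.0°: virtual centre (-0.1735, -0.3005, -0.0347), radius l
|centre ₂|²−|centre ₁|² = -0.0095;  |centre ₃|²−|centre ₁|² = 0.0291
linear system: -0.7184x+0.3783y = -0.0095−-0.0295z; -0.8470x+-0.6010y = 0.0291−0.2770z
Cramer: x(z) = -0.0071+0.1158z;  y(z) = -0.0385+0.2977z
quadratic in z: (1.1020)z²+(0.2640)z+(-0.1524)=0, √Δ=0.8612 → z ∈ {-0.5105, 0.2710}; z = -0.5105 (taking z<0)
x = -0.0662, y = -0.1904

(-0.0662, -0.1904, -0.5105)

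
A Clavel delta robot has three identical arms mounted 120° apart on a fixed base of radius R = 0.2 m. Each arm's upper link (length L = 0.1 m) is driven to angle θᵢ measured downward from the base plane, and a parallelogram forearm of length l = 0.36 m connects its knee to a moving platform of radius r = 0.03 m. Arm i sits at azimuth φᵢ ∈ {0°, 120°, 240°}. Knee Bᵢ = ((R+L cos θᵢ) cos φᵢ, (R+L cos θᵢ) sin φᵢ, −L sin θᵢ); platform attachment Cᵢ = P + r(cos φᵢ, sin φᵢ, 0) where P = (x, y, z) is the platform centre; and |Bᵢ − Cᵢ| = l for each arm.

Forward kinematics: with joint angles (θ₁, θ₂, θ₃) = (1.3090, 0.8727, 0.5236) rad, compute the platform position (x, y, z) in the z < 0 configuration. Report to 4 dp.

(-0.0618, -0.0290, -0.3464)

arm 1 at φ=0.0°: ρ1 = 0.1959;  S1 = (0.1959, 0.0000, -0.0966)
φ2=120.0°: virtual centre (-0.1171, 0.2029, -0.0766), radius l
arm 3 at φ=240.0°: ρ3 = 0.2566;  S3 = (-0.1283, -0.2222, -0.0500)
subtract pairs → two planes through P
linear system: -0.6260x+0.4058y = 0.0131−0.0400z; -0.6484x+-0.4444y = 0.0206−0.0932z
Cramer: x(z) = -0.0262+0.1027z;  y(z) = -0.0082+0.0599z
sphere 1 gives Az²+Bz+C=0 with A=1.0141, B=0.1466, C=-0.0709;  B²−4AC=0.3090;  roots -0.3464, 0.2018;  negative root z = -0.3464
x = -0.0618, y = -0.0290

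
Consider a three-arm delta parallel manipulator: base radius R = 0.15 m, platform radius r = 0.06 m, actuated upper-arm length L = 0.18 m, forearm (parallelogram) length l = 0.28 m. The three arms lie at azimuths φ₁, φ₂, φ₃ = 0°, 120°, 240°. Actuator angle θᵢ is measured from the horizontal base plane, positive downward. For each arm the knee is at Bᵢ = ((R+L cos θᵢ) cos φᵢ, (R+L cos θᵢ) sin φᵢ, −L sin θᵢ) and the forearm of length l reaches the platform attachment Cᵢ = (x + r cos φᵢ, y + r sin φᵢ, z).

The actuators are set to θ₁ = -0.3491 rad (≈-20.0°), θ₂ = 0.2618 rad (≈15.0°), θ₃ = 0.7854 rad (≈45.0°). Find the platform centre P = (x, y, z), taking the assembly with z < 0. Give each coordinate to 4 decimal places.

φ1=0.0°: virtual centre (0.2591, 0.0000, 0.0616), radius l
arm 2 at φ=120.0°: (R−r)+L cos θ2 = 0.2639;  O2 = (-0.1319, 0.2285, -0.0466)
O3 = (0.2173·cos240.0°, 0.2173·sin240.0°, -0.1273) = (-0.1086, -0.1882, -0.1273)
|O₂|²−|O₁|² = 0.0009;  |O₃|²−|O₁|² = -0.0075
[-0.7822 0.4570 -0.2163]·P = 0.0009;  [-0.7356 -0.3763 -0.3777]·P = -0.0075
Cramer: x(z) = 0.0050-0.4029z;  y(z) = 0.0103-0.2162z
quadratic in z: (1.2090)z²+(0.0772)z+(-0.0099)=0, √Δ=0.2319 → z ∈ {-0.1278, 0.0640}; z = -0.1278 (taking z<0)
x = 0.0565, y = 0.0380

(0.0565, 0.0380, -0.1278)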